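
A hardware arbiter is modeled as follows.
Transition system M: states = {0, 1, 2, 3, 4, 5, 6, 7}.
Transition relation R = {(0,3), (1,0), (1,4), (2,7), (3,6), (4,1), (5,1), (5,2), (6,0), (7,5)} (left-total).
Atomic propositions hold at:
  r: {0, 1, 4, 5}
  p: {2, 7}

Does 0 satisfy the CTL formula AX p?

Sat(AX p) = {s : every successor in {2, 7}} = {2}
0 ∉ Sat(AX p) = {2}, so the formula does not hold at 0.

No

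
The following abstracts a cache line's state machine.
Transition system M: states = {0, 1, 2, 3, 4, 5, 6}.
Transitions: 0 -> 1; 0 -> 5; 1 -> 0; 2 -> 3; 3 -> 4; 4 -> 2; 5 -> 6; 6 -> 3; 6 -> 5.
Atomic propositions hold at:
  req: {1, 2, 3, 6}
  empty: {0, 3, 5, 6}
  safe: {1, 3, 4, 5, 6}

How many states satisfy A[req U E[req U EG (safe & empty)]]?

2

Sat(safe & empty) = {3, 5, 6}
EG (safe & empty): greatest fixpoint, start Z0 = {3, 5, 6}, keep only states in Sat with some successor in Z. Z1 = {5, 6}; fixed.
Sat(EG (safe & empty)) = {5, 6}
E[req U EG (safe & empty)]: least fixpoint, start Z0 = Sat(EG (safe & empty)) = {5, 6}, add states in Sat(req) with some successor in Z. Already a fixed point.
Sat(E[req U EG (safe & empty)]) = {5, 6}
A[req U E[req U EG (safe & empty)]]: least fixpoint, start Z0 = Sat(E[req U EG (safe & empty)]) = {5, 6}, add states in Sat(req) with every successor in Z. Already a fixed point.
Sat(A[req U E[req U EG (safe & empty)]]) = {5, 6}
|Sat(A[req U E[req U EG (safe & empty)]])| = |{5, 6}| = 2.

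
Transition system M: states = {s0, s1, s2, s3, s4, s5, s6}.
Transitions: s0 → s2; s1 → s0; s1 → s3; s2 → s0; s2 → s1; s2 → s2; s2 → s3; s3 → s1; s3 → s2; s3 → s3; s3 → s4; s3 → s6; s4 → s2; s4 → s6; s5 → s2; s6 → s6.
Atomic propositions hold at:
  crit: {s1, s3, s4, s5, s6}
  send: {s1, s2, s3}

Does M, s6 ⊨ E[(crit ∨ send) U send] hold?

Sat(crit ∨ send) = {s1, s2, s3, s4, s5, s6}
E[(crit ∨ send) U send]: least fixpoint, start Z0 = Sat(send) = {s1, s2, s3}, add states in Sat(crit ∨ send) with some successor in Z. Z1 = {s1, s2, s3, s4, s5}; fixed.
Sat(E[(crit ∨ send) U send]) = {s1, s2, s3, s4, s5}
s6 ∉ Sat(E[(crit ∨ send) U send]) = {s1, s2, s3, s4, s5}, so the formula does not hold at s6.

No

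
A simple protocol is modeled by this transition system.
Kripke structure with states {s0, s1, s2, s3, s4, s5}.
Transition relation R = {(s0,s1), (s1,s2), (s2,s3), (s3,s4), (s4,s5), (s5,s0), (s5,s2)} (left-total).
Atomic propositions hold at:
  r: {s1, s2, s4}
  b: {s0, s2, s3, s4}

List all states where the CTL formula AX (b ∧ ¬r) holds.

{s2}

Sat(¬r) = {s0, s3, s5}
Sat(b ∧ ¬r) = {s0, s3}
Sat(AX (b ∧ ¬r)) = {s : every successor in {s0, s3}} = {s2}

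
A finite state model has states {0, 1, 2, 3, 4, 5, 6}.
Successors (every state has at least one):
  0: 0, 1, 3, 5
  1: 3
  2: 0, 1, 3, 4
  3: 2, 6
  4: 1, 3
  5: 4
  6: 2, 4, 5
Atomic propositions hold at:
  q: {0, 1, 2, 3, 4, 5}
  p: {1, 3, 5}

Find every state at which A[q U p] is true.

{1, 3, 4, 5}

A[q U p]: least fixpoint, start Z0 = Sat(p) = {1, 3, 5}, add states in Sat(q) with every successor in Z. Z1 = {1, 3, 4, 5}; fixed.
Sat(A[q U p]) = {1, 3, 4, 5}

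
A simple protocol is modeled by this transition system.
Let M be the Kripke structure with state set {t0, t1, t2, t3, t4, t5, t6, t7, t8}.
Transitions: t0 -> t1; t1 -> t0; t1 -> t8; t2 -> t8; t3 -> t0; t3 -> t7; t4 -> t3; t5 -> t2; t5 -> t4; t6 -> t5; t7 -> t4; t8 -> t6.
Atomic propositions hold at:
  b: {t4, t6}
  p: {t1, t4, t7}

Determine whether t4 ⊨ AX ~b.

Yes

Sat(~b) = {t0, t1, t2, t3, t5, t7, t8}
Sat(AX ~b) = {s : every successor in {t0, t1, t2, t3, t5, t7, t8}} = {t0, t1, t2, t3, t4, t6}
t4 ∈ Sat(AX ~b) = {t0, t1, t2, t3, t4, t6}, so the formula holds at t4.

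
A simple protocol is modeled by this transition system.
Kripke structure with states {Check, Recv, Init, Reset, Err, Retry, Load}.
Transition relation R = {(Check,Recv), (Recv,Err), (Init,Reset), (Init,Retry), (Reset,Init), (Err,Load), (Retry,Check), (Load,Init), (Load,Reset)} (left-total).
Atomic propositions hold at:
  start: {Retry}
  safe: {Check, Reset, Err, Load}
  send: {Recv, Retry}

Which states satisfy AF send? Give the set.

AF send: least fixpoint, start Z0 = {Recv, Retry}, add states with every successor in Z. Z1 = {Check, Recv, Retry}; fixed.
Sat(AF send) = {Check, Recv, Retry}

{Check, Recv, Retry}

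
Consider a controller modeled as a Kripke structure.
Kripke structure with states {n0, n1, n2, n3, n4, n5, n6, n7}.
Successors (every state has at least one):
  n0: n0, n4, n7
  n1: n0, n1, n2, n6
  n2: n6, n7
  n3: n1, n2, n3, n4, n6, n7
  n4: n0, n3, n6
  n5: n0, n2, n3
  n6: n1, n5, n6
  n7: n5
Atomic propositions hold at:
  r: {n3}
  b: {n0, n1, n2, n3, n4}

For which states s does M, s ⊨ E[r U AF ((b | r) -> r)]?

Sat(b | r) = {n0, n1, n2, n3, n4}
Sat((b | r) -> r) = {n3, n5, n6, n7}
AF ((b | r) -> r): least fixpoint, start Z0 = {n3, n5, n6, n7}, add states with every successor in Z. Z1 = {n2, n3, n5, n6, n7}; fixed.
Sat(AF ((b | r) -> r)) = {n2, n3, n5, n6, n7}
E[r U AF ((b | r) -> r)]: least fixpoint, start Z0 = Sat(AF ((b | r) -> r)) = {n2, n3, n5, n6, n7}, add states in Sat(r) with some successor in Z. Already a fixed point.
Sat(E[r U AF ((b | r) -> r)]) = {n2, n3, n5, n6, n7}

{n2, n3, n5, n6, n7}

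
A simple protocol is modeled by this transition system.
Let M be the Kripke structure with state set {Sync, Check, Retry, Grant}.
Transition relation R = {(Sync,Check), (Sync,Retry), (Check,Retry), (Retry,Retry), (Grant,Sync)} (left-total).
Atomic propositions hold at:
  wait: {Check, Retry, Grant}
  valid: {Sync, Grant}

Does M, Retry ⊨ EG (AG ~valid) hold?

Yes

Sat(~valid) = {Check, Retry}
AG ~valid: greatest fixpoint, start Z0 = {Check, Retry}, keep only states in Sat with every successor in Z. Already a fixed point.
Sat(AG ~valid) = {Check, Retry}
EG (AG ~valid): greatest fixpoint, start Z0 = {Check, Retry}, keep only states in Sat with some successor in Z. Already a fixed point.
Sat(EG (AG ~valid)) = {Check, Retry}
Retry ∈ Sat(EG (AG ~valid)) = {Check, Retry}, so the formula holds at Retry.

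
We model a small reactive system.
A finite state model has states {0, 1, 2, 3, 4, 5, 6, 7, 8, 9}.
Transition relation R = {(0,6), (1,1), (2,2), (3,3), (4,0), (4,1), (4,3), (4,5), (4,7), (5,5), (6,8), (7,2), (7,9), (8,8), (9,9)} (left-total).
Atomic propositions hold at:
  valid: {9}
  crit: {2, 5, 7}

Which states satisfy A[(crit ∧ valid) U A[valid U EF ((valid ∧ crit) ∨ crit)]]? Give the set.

Sat(crit ∧ valid) = ∅
Sat(valid ∧ crit) = ∅
Sat((valid ∧ crit) ∨ crit) = {2, 5, 7}
EF ((valid ∧ crit) ∨ crit): least fixpoint, start Z0 = {2, 5, 7}, add states with some successor in Z. Z1 = {2, 4, 5, 7}; fixed.
Sat(EF ((valid ∧ crit) ∨ crit)) = {2, 4, 5, 7}
A[valid U EF ((valid ∧ crit) ∨ crit)]: least fixpoint, start Z0 = Sat(EF ((valid ∧ crit) ∨ crit)) = {2, 4, 5, 7}, add states in Sat(valid) with every successor in Z. Already a fixed point.
Sat(A[valid U EF ((valid ∧ crit) ∨ crit)]) = {2, 4, 5, 7}
A[(crit ∧ valid) U A[valid U EF ((valid ∧ crit) ∨ crit)]]: least fixpoint, start Z0 = Sat(A[valid U EF ((valid ∧ crit) ∨ crit)]) = {2, 4, 5, 7}, add states in Sat(crit ∧ valid) with every successor in Z. Already a fixed point.
Sat(A[(crit ∧ valid) U A[valid U EF ((valid ∧ crit) ∨ crit)]]) = {2, 4, 5, 7}

{2, 4, 5, 7}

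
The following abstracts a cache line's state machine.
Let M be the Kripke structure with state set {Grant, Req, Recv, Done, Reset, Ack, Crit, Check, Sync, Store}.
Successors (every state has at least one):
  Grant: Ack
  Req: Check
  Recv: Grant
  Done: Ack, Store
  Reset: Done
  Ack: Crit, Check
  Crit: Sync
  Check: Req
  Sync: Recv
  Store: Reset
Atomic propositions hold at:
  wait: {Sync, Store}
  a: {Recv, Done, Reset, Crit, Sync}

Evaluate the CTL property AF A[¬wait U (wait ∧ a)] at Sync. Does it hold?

Yes

Sat(¬wait) = {Grant, Req, Recv, Done, Reset, Ack, Crit, Check}
Sat(wait ∧ a) = {Sync}
A[¬wait U (wait ∧ a)]: least fixpoint, start Z0 = Sat((wait ∧ a)) = {Sync}, add states in Sat(¬wait) with every successor in Z. Z1 = {Crit, Sync}; fixed.
Sat(A[¬wait U (wait ∧ a)]) = {Crit, Sync}
AF A[¬wait U (wait ∧ a)]: least fixpoint, start Z0 = {Crit, Sync}, add states with every successor in Z. Already a fixed point.
Sat(AF A[¬wait U (wait ∧ a)]) = {Crit, Sync}
Sync ∈ Sat(AF A[¬wait U (wait ∧ a)]) = {Crit, Sync}, so the formula holds at Sync.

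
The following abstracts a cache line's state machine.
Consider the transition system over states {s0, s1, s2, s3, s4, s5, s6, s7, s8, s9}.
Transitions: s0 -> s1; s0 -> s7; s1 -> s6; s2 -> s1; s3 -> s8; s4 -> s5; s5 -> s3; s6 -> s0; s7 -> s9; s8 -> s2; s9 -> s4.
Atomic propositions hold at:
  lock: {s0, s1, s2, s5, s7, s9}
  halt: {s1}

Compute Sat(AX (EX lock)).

{s1, s3, s6, s8, s9}

Sat(EX lock) = {s : some successor in {s0, s1, s2, s5, s7, s9}} = {s0, s2, s4, s6, s7, s8}
Sat(AX (EX lock)) = {s : every successor in {s0, s2, s4, s6, s7, s8}} = {s1, s3, s6, s8, s9}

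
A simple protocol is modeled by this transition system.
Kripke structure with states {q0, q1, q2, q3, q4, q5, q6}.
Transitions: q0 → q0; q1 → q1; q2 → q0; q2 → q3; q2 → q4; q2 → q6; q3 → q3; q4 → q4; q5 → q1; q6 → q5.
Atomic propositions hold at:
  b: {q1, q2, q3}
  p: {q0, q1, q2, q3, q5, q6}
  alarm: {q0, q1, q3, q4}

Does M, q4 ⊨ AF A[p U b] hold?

No

A[p U b]: least fixpoint, start Z0 = Sat(b) = {q1, q2, q3}, add states in Sat(p) with every successor in Z. Z1 = {q1, q2, q3, q5}; Z2 = {q1, q2, q3, q5, q6}; fixed.
Sat(A[p U b]) = {q1, q2, q3, q5, q6}
AF A[p U b]: least fixpoint, start Z0 = {q1, q2, q3, q5, q6}, add states with every successor in Z. Already a fixed point.
Sat(AF A[p U b]) = {q1, q2, q3, q5, q6}
q4 ∉ Sat(AF A[p U b]) = {q1, q2, q3, q5, q6}, so the formula does not hold at q4.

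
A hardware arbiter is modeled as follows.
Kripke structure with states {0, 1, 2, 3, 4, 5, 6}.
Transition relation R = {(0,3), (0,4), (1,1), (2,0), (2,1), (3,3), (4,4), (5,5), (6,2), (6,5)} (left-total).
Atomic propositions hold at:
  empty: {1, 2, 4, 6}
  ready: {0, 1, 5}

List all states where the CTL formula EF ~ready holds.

{0, 2, 3, 4, 6}

Sat(~ready) = {2, 3, 4, 6}
EF ~ready: least fixpoint, start Z0 = {2, 3, 4, 6}, add states with some successor in Z. Z1 = {0, 2, 3, 4, 6}; fixed.
Sat(EF ~ready) = {0, 2, 3, 4, 6}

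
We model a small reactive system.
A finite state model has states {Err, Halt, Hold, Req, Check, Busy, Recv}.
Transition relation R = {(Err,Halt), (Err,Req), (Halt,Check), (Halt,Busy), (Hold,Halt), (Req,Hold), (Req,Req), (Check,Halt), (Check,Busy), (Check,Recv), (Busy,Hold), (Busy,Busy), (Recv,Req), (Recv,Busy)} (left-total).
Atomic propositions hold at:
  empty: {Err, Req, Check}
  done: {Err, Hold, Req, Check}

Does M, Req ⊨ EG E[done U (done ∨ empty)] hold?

Sat(done ∨ empty) = {Err, Hold, Req, Check}
E[done U (done ∨ empty)]: least fixpoint, start Z0 = Sat((done ∨ empty)) = {Err, Hold, Req, Check}, add states in Sat(done) with some successor in Z. Already a fixed point.
Sat(E[done U (done ∨ empty)]) = {Err, Hold, Req, Check}
EG E[done U (done ∨ empty)]: greatest fixpoint, start Z0 = {Err, Hold, Req, Check}, keep only states in Sat with some successor in Z. Z1 = {Err, Req}; fixed.
Sat(EG E[done U (done ∨ empty)]) = {Err, Req}
Req ∈ Sat(EG E[done U (done ∨ empty)]) = {Err, Req}, so the formula holds at Req.

Yes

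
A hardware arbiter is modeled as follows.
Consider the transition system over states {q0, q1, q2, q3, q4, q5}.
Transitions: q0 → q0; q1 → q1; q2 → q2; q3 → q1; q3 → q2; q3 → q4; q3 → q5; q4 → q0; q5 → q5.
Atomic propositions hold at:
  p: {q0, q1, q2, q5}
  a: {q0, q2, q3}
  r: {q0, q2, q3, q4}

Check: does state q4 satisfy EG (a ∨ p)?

Sat(a ∨ p) = {q0, q1, q2, q3, q5}
EG (a ∨ p): greatest fixpoint, start Z0 = {q0, q1, q2, q3, q5}, keep only states in Sat with some successor in Z. Already a fixed point.
Sat(EG (a ∨ p)) = {q0, q1, q2, q3, q5}
q4 ∉ Sat(EG (a ∨ p)) = {q0, q1, q2, q3, q5}, so the formula does not hold at q4.

No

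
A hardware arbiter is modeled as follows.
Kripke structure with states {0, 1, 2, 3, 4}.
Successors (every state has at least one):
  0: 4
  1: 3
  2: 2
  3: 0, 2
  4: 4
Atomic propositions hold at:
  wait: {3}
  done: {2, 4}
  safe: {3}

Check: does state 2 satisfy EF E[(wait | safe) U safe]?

Sat(wait | safe) = {3}
E[(wait | safe) U safe]: least fixpoint, start Z0 = Sat(safe) = {3}, add states in Sat(wait | safe) with some successor in Z. Already a fixed point.
Sat(E[(wait | safe) U safe]) = {3}
EF E[(wait | safe) U safe]: least fixpoint, start Z0 = {3}, add states with some successor in Z. Z1 = {1, 3}; fixed.
Sat(EF E[(wait | safe) U safe]) = {1, 3}
2 ∉ Sat(EF E[(wait | safe) U safe]) = {1, 3}, so the formula does not hold at 2.

No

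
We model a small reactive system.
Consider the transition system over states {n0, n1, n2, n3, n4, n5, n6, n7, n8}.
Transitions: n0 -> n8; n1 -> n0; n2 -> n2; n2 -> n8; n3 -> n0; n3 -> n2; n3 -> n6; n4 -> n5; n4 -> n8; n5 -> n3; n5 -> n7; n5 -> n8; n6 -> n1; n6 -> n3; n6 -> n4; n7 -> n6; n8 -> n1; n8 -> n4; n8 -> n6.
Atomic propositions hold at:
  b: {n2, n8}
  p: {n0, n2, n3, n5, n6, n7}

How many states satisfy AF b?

AF b: least fixpoint, start Z0 = {n2, n8}, add states with every successor in Z. Z1 = {n0, n2, n8}; Z2 = {n0, n1, n2, n8}; fixed.
Sat(AF b) = {n0, n1, n2, n8}
|Sat(AF b)| = |{n0, n1, n2, n8}| = 4.

4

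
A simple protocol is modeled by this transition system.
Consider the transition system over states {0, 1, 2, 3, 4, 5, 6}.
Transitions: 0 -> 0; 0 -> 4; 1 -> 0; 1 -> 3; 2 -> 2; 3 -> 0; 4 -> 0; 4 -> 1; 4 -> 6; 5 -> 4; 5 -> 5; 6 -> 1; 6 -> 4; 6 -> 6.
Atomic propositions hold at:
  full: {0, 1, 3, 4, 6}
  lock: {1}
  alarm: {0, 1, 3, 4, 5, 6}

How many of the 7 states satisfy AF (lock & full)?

1

Sat(lock & full) = {1}
AF (lock & full): least fixpoint, start Z0 = {1}, add states with every successor in Z. Already a fixed point.
Sat(AF (lock & full)) = {1}
|Sat(AF (lock & full))| = |{1}| = 1.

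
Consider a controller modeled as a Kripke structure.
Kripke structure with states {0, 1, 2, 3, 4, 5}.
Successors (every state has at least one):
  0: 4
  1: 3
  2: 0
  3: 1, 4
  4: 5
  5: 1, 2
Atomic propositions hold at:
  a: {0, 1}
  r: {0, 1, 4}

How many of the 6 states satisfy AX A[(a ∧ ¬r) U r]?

3

Sat(¬r) = {2, 3, 5}
Sat(a ∧ ¬r) = ∅
A[(a ∧ ¬r) U r]: least fixpoint, start Z0 = Sat(r) = {0, 1, 4}, add states in Sat(a ∧ ¬r) with every successor in Z. Already a fixed point.
Sat(A[(a ∧ ¬r) U r]) = {0, 1, 4}
Sat(AX A[(a ∧ ¬r) U r]) = {s : every successor in {0, 1, 4}} = {0, 2, 3}
|Sat(AX A[(a ∧ ¬r) U r])| = |{0, 2, 3}| = 3.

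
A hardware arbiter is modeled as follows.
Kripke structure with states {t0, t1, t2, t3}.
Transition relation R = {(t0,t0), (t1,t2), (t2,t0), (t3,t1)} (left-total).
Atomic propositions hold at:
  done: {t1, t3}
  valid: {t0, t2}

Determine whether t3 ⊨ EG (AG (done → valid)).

No

Sat(done → valid) = {t0, t2}
AG (done → valid): greatest fixpoint, start Z0 = {t0, t2}, keep only states in Sat with every successor in Z. Already a fixed point.
Sat(AG (done → valid)) = {t0, t2}
EG (AG (done → valid)): greatest fixpoint, start Z0 = {t0, t2}, keep only states in Sat with some successor in Z. Already a fixed point.
Sat(EG (AG (done → valid))) = {t0, t2}
t3 ∉ Sat(EG (AG (done → valid))) = {t0, t2}, so the formula does not hold at t3.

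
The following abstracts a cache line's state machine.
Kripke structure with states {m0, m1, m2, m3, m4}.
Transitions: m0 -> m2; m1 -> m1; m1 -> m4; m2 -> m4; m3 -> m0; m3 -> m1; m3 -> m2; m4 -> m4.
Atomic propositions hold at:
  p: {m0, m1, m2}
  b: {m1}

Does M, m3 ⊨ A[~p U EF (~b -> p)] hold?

Sat(~p) = {m3, m4}
Sat(~b) = {m0, m2, m3, m4}
Sat(~b -> p) = {m0, m1, m2}
EF (~b -> p): least fixpoint, start Z0 = {m0, m1, m2}, add states with some successor in Z. Z1 = {m0, m1, m2, m3}; fixed.
Sat(EF (~b -> p)) = {m0, m1, m2, m3}
A[~p U EF (~b -> p)]: least fixpoint, start Z0 = Sat(EF (~b -> p)) = {m0, m1, m2, m3}, add states in Sat(~p) with every successor in Z. Already a fixed point.
Sat(A[~p U EF (~b -> p)]) = {m0, m1, m2, m3}
m3 ∈ Sat(A[~p U EF (~b -> p)]) = {m0, m1, m2, m3}, so the formula holds at m3.

Yes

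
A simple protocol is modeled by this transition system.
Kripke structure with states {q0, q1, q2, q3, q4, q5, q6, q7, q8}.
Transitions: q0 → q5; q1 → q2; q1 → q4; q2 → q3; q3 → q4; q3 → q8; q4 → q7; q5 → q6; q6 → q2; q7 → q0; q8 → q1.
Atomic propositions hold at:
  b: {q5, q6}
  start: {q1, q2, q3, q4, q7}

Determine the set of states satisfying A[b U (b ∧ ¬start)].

{q5, q6}

Sat(¬start) = {q0, q5, q6, q8}
Sat(b ∧ ¬start) = {q5, q6}
A[b U (b ∧ ¬start)]: least fixpoint, start Z0 = Sat((b ∧ ¬start)) = {q5, q6}, add states in Sat(b) with every successor in Z. Already a fixed point.
Sat(A[b U (b ∧ ¬start)]) = {q5, q6}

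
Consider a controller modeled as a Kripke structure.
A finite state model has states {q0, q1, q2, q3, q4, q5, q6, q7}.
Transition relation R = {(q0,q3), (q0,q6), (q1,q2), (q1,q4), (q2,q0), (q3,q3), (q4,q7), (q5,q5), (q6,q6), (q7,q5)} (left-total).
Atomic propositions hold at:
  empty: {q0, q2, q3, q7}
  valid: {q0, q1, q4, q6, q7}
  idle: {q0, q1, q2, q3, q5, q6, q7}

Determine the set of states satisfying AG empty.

{q3}

AG empty: greatest fixpoint, start Z0 = {q0, q2, q3, q7}, keep only states in Sat with every successor in Z. Z1 = {q2, q3}; Z2 = {q3}; fixed.
Sat(AG empty) = {q3}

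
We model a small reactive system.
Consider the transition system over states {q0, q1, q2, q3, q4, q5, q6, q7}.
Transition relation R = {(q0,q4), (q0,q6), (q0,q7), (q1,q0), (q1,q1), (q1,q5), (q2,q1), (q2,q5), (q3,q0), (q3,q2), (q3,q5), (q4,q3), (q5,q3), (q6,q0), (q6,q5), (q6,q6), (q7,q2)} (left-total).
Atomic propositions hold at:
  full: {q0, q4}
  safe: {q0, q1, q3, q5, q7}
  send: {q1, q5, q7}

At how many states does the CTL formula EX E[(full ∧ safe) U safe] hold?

7

Sat(full ∧ safe) = {q0}
E[(full ∧ safe) U safe]: least fixpoint, start Z0 = Sat(safe) = {q0, q1, q3, q5, q7}, add states in Sat(full ∧ safe) with some successor in Z. Already a fixed point.
Sat(E[(full ∧ safe) U safe]) = {q0, q1, q3, q5, q7}
Sat(EX E[(full ∧ safe) U safe]) = {s : some successor in {q0, q1, q3, q5, q7}} = {q0, q1, q2, q3, q4, q5, q6}
|Sat(EX E[(full ∧ safe) U safe])| = |{q0, q1, q2, q3, q4, q5, q6}| = 7.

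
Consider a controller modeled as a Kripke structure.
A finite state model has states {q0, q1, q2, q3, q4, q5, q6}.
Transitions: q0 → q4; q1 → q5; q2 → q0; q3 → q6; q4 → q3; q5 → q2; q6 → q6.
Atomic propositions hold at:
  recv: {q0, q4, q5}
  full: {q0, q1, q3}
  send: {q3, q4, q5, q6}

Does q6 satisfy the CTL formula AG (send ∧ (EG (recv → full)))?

Sat(recv → full) = {q0, q1, q2, q3, q6}
EG (recv → full): greatest fixpoint, start Z0 = {q0, q1, q2, q3, q6}, keep only states in Sat with some successor in Z. Z1 = {q2, q3, q6}; Z2 = {q3, q6}; fixed.
Sat(EG (recv → full)) = {q3, q6}
Sat(send ∧ (EG (recv → full))) = {q3, q6}
AG (send ∧ (EG (recv → full))): greatest fixpoint, start Z0 = {q3, q6}, keep only states in Sat with every successor in Z. Already a fixed point.
Sat(AG (send ∧ (EG (recv → full)))) = {q3, q6}
q6 ∈ Sat(AG (send ∧ (EG (recv → full)))) = {q3, q6}, so the formula holds at q6.

Yes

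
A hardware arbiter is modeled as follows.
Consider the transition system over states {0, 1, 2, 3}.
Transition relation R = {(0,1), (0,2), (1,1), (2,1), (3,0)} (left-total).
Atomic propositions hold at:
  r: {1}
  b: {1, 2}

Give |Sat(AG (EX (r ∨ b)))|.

Sat(r ∨ b) = {1, 2}
Sat(EX (r ∨ b)) = {s : some successor in {1, 2}} = {0, 1, 2}
AG (EX (r ∨ b)): greatest fixpoint, start Z0 = {0, 1, 2}, keep only states in Sat with every successor in Z. Already a fixed point.
Sat(AG (EX (r ∨ b))) = {0, 1, 2}
|Sat(AG (EX (r ∨ b)))| = |{0, 1, 2}| = 3.

3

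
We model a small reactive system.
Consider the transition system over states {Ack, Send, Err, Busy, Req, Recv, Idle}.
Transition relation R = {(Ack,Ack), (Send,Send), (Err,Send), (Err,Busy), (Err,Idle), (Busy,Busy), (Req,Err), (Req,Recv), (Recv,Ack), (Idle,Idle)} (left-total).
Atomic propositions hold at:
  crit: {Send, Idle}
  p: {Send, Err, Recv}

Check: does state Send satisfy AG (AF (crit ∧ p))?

Yes

Sat(crit ∧ p) = {Send}
AF (crit ∧ p): least fixpoint, start Z0 = {Send}, add states with every successor in Z. Already a fixed point.
Sat(AF (crit ∧ p)) = {Send}
AG (AF (crit ∧ p)): greatest fixpoint, start Z0 = {Send}, keep only states in Sat with every successor in Z. Already a fixed point.
Sat(AG (AF (crit ∧ p))) = {Send}
Send ∈ Sat(AG (AF (crit ∧ p))) = {Send}, so the formula holds at Send.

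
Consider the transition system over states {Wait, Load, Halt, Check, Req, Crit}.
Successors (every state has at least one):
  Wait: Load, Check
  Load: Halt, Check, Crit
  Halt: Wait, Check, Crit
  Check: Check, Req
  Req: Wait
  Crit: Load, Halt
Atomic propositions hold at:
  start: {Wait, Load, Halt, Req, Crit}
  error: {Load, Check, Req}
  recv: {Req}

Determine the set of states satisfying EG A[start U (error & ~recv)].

Sat(~recv) = {Wait, Load, Halt, Check, Crit}
Sat(error & ~recv) = {Load, Check}
A[start U (error & ~recv)]: least fixpoint, start Z0 = Sat((error & ~recv)) = {Load, Check}, add states in Sat(start) with every successor in Z. Z1 = {Wait, Load, Check}; Z2 = {Wait, Load, Check, Req}; fixed.
Sat(A[start U (error & ~recv)]) = {Wait, Load, Check, Req}
EG A[start U (error & ~recv)]: greatest fixpoint, start Z0 = {Wait, Load, Check, Req}, keep only states in Sat with some successor in Z. Already a fixed point.
Sat(EG A[start U (error & ~recv)]) = {Wait, Load, Check, Req}

{Wait, Load, Check, Req}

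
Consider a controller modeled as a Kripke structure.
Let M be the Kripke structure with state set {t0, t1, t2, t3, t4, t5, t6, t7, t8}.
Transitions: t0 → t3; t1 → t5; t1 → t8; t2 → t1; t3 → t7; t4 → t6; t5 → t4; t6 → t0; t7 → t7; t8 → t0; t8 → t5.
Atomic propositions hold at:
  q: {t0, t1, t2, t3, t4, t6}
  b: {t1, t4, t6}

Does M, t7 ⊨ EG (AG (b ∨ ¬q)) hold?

Yes

Sat(¬q) = {t5, t7, t8}
Sat(b ∨ ¬q) = {t1, t4, t5, t6, t7, t8}
AG (b ∨ ¬q): greatest fixpoint, start Z0 = {t1, t4, t5, t6, t7, t8}, keep only states in Sat with every successor in Z. Z1 = {t1, t4, t5, t7}; Z2 = {t5, t7}; Z3 = {t7}; fixed.
Sat(AG (b ∨ ¬q)) = {t7}
EG (AG (b ∨ ¬q)): greatest fixpoint, start Z0 = {t7}, keep only states in Sat with some successor in Z. Already a fixed point.
Sat(EG (AG (b ∨ ¬q))) = {t7}
t7 ∈ Sat(EG (AG (b ∨ ¬q))) = {t7}, so the formula holds at t7.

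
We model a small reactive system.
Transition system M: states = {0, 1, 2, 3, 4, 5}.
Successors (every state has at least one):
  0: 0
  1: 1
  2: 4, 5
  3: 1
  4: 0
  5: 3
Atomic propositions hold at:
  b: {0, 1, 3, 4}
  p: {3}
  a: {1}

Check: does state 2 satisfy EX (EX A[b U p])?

Yes

A[b U p]: least fixpoint, start Z0 = Sat(p) = {3}, add states in Sat(b) with every successor in Z. Already a fixed point.
Sat(A[b U p]) = {3}
Sat(EX A[b U p]) = {s : some successor in {3}} = {5}
Sat(EX (EX A[b U p])) = {s : some successor in {5}} = {2}
2 ∈ Sat(EX (EX A[b U p])) = {2}, so the formula holds at 2.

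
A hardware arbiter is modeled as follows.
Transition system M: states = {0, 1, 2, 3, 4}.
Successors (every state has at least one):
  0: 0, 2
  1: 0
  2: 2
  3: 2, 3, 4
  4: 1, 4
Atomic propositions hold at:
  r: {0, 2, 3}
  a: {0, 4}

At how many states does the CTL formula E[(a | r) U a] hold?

Sat(a | r) = {0, 2, 3, 4}
E[(a | r) U a]: least fixpoint, start Z0 = Sat(a) = {0, 4}, add states in Sat(a | r) with some successor in Z. Z1 = {0, 3, 4}; fixed.
Sat(E[(a | r) U a]) = {0, 3, 4}
|Sat(E[(a | r) U a])| = |{0, 3, 4}| = 3.

3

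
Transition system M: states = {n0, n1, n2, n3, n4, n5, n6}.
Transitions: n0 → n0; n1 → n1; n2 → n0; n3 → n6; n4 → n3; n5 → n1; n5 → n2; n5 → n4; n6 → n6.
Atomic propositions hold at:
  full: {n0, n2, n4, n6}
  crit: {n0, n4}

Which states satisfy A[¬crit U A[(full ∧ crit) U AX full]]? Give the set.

{n0, n2, n3, n4, n6}

Sat(¬crit) = {n1, n2, n3, n5, n6}
Sat(full ∧ crit) = {n0, n4}
Sat(AX full) = {s : every successor in {n0, n2, n4, n6}} = {n0, n2, n3, n6}
A[(full ∧ crit) U AX full]: least fixpoint, start Z0 = Sat(AX full) = {n0, n2, n3, n6}, add states in Sat(full ∧ crit) with every successor in Z. Z1 = {n0, n2, n3, n4, n6}; fixed.
Sat(A[(full ∧ crit) U AX full]) = {n0, n2, n3, n4, n6}
A[¬crit U A[(full ∧ crit) U AX full]]: least fixpoint, start Z0 = Sat(A[(full ∧ crit) U AX full]) = {n0, n2, n3, n4, n6}, add states in Sat(¬crit) with every successor in Z. Already a fixed point.
Sat(A[¬crit U A[(full ∧ crit) U AX full]]) = {n0, n2, n3, n4, n6}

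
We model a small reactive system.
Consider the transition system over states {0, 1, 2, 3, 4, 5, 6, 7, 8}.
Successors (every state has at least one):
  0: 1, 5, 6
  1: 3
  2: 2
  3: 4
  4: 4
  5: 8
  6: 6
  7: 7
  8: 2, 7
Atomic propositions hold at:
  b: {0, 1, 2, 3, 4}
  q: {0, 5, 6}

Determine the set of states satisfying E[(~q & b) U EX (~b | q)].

Sat(~q) = {1, 2, 3, 4, 7, 8}
Sat(~q & b) = {1, 2, 3, 4}
Sat(~b) = {5, 6, 7, 8}
Sat(~b | q) = {0, 5, 6, 7, 8}
Sat(EX (~b | q)) = {s : some successor in {0, 5, 6, 7, 8}} = {0, 5, 6, 7, 8}
E[(~q & b) U EX (~b | q)]: least fixpoint, start Z0 = Sat(EX (~b | q)) = {0, 5, 6, 7, 8}, add states in Sat(~q & b) with some successor in Z. Already a fixed point.
Sat(E[(~q & b) U EX (~b | q)]) = {0, 5, 6, 7, 8}

{0, 5, 6, 7, 8}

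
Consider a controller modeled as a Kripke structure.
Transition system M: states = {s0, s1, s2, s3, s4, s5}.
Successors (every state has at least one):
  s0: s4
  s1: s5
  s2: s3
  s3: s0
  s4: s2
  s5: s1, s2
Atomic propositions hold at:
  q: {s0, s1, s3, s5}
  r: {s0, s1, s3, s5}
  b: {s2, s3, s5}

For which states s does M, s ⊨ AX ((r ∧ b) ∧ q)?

Sat(r ∧ b) = {s3, s5}
Sat((r ∧ b) ∧ q) = {s3, s5}
Sat(AX ((r ∧ b) ∧ q)) = {s : every successor in {s3, s5}} = {s1, s2}

{s1, s2}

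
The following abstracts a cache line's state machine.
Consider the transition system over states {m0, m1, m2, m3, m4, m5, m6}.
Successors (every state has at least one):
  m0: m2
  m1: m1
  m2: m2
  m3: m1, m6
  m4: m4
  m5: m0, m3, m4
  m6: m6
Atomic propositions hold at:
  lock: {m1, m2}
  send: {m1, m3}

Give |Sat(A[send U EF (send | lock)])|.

5

Sat(send | lock) = {m1, m2, m3}
EF (send | lock): least fixpoint, start Z0 = {m1, m2, m3}, add states with some successor in Z. Z1 = {m0, m1, m2, m3, m5}; fixed.
Sat(EF (send | lock)) = {m0, m1, m2, m3, m5}
A[send U EF (send | lock)]: least fixpoint, start Z0 = Sat(EF (send | lock)) = {m0, m1, m2, m3, m5}, add states in Sat(send) with every successor in Z. Already a fixed point.
Sat(A[send U EF (send | lock)]) = {m0, m1, m2, m3, m5}
|Sat(A[send U EF (send | lock)])| = |{m0, m1, m2, m3, m5}| = 5.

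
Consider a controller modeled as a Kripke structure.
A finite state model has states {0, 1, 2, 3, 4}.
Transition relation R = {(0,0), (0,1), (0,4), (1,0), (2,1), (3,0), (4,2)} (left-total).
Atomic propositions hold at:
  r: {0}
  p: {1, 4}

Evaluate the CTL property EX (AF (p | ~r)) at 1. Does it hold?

No

Sat(~r) = {1, 2, 3, 4}
Sat(p | ~r) = {1, 2, 3, 4}
AF (p | ~r): least fixpoint, start Z0 = {1, 2, 3, 4}, add states with every successor in Z. Already a fixed point.
Sat(AF (p | ~r)) = {1, 2, 3, 4}
Sat(EX (AF (p | ~r))) = {s : some successor in {1, 2, 3, 4}} = {0, 2, 4}
1 ∉ Sat(EX (AF (p | ~r))) = {0, 2, 4}, so the formula does not hold at 1.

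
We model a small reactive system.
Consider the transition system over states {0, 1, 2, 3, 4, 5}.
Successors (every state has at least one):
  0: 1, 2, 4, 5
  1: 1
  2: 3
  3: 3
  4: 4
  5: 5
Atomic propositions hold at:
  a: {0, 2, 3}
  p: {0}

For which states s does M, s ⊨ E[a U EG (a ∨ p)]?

Sat(a ∨ p) = {0, 2, 3}
EG (a ∨ p): greatest fixpoint, start Z0 = {0, 2, 3}, keep only states in Sat with some successor in Z. Already a fixed point.
Sat(EG (a ∨ p)) = {0, 2, 3}
E[a U EG (a ∨ p)]: least fixpoint, start Z0 = Sat(EG (a ∨ p)) = {0, 2, 3}, add states in Sat(a) with some successor in Z. Already a fixed point.
Sat(E[a U EG (a ∨ p)]) = {0, 2, 3}

{0, 2, 3}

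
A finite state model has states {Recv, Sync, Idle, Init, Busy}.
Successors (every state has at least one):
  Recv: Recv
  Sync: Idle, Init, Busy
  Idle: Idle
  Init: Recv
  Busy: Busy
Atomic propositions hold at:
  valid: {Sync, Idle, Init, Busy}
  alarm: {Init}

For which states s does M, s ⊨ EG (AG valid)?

{Idle, Busy}

AG valid: greatest fixpoint, start Z0 = {Sync, Idle, Init, Busy}, keep only states in Sat with every successor in Z. Z1 = {Sync, Idle, Busy}; Z2 = {Idle, Busy}; fixed.
Sat(AG valid) = {Idle, Busy}
EG (AG valid): greatest fixpoint, start Z0 = {Idle, Busy}, keep only states in Sat with some successor in Z. Already a fixed point.
Sat(EG (AG valid)) = {Idle, Busy}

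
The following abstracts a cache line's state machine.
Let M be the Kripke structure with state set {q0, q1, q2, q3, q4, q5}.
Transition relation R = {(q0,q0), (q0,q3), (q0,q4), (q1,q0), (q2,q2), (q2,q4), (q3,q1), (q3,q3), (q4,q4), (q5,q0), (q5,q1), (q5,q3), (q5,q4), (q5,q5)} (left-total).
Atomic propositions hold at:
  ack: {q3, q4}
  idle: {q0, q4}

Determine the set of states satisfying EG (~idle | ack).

{q2, q3, q4, q5}

Sat(~idle) = {q1, q2, q3, q5}
Sat(~idle | ack) = {q1, q2, q3, q4, q5}
EG (~idle | ack): greatest fixpoint, start Z0 = {q1, q2, q3, q4, q5}, keep only states in Sat with some successor in Z. Z1 = {q2, q3, q4, q5}; fixed.
Sat(EG (~idle | ack)) = {q2, q3, q4, q5}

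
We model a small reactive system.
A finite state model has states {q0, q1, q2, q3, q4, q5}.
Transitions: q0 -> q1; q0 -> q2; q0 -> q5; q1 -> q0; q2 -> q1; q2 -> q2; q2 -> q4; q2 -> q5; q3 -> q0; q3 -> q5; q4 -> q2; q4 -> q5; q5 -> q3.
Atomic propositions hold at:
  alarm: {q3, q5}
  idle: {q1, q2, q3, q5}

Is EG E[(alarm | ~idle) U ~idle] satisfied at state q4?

Yes

Sat(~idle) = {q0, q4}
Sat(alarm | ~idle) = {q0, q3, q4, q5}
E[(alarm | ~idle) U ~idle]: least fixpoint, start Z0 = Sat(~idle) = {q0, q4}, add states in Sat(alarm | ~idle) with some successor in Z. Z1 = {q0, q3, q4}; Z2 = {q0, q3, q4, q5}; fixed.
Sat(E[(alarm | ~idle) U ~idle]) = {q0, q3, q4, q5}
EG E[(alarm | ~idle) U ~idle]: greatest fixpoint, start Z0 = {q0, q3, q4, q5}, keep only states in Sat with some successor in Z. Already a fixed point.
Sat(EG E[(alarm | ~idle) U ~idle]) = {q0, q3, q4, q5}
q4 ∈ Sat(EG E[(alarm | ~idle) U ~idle]) = {q0, q3, q4, q5}, so the formula holds at q4.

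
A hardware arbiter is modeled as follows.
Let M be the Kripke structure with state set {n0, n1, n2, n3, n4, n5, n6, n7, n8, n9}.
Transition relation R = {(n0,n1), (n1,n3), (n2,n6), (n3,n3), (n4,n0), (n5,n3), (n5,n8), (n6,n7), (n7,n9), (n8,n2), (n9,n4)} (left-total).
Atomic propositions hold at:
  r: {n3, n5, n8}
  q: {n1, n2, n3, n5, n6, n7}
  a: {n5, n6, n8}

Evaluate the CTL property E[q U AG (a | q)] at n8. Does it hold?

No

Sat(a | q) = {n1, n2, n3, n5, n6, n7, n8}
AG (a | q): greatest fixpoint, start Z0 = {n1, n2, n3, n5, n6, n7, n8}, keep only states in Sat with every successor in Z. Z1 = {n1, n2, n3, n5, n6, n8}; Z2 = {n1, n2, n3, n5, n8}; Z3 = {n1, n3, n5, n8}; Z4 = {n1, n3, n5}; Z5 = {n1, n3}; fixed.
Sat(AG (a | q)) = {n1, n3}
E[q U AG (a | q)]: least fixpoint, start Z0 = Sat(AG (a | q)) = {n1, n3}, add states in Sat(q) with some successor in Z. Z1 = {n1, n3, n5}; fixed.
Sat(E[q U AG (a | q)]) = {n1, n3, n5}
n8 ∉ Sat(E[q U AG (a | q)]) = {n1, n3, n5}, so the formula does not hold at n8.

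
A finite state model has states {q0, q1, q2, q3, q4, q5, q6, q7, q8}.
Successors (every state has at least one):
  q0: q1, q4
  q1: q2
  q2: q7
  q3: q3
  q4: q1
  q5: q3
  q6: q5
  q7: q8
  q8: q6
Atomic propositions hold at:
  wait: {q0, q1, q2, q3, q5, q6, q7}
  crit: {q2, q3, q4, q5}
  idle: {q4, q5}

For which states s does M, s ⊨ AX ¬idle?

Sat(¬idle) = {q0, q1, q2, q3, q6, q7, q8}
Sat(AX ¬idle) = {s : every successor in {q0, q1, q2, q3, q6, q7, q8}} = {q1, q2, q3, q4, q5, q7, q8}

{q1, q2, q3, q4, q5, q7, q8}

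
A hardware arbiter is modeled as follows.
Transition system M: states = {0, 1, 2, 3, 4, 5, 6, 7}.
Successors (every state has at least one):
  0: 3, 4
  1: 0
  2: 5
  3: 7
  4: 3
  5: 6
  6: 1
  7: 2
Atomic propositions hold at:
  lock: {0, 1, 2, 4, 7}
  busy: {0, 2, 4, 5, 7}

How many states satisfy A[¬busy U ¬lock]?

Sat(¬busy) = {1, 3, 6}
Sat(¬lock) = {3, 5, 6}
A[¬busy U ¬lock]: least fixpoint, start Z0 = Sat(¬lock) = {3, 5, 6}, add states in Sat(¬busy) with every successor in Z. Already a fixed point.
Sat(A[¬busy U ¬lock]) = {3, 5, 6}
|Sat(A[¬busy U ¬lock])| = |{3, 5, 6}| = 3.

3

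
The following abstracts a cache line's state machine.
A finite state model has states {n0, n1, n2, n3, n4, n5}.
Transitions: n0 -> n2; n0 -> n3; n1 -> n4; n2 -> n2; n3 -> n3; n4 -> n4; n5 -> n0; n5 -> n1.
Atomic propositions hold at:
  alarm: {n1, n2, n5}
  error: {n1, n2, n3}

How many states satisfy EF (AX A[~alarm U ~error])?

Sat(~alarm) = {n0, n3, n4}
Sat(~error) = {n0, n4, n5}
A[~alarm U ~error]: least fixpoint, start Z0 = Sat(~error) = {n0, n4, n5}, add states in Sat(~alarm) with every successor in Z. Already a fixed point.
Sat(A[~alarm U ~error]) = {n0, n4, n5}
Sat(AX A[~alarm U ~error]) = {s : every successor in {n0, n4, n5}} = {n1, n4}
EF (AX A[~alarm U ~error]): least fixpoint, start Z0 = {n1, n4}, add states with some successor in Z. Z1 = {n1, n4, n5}; fixed.
Sat(EF (AX A[~alarm U ~error])) = {n1, n4, n5}
|Sat(EF (AX A[~alarm U ~error]))| = |{n1, n4, n5}| = 3.

3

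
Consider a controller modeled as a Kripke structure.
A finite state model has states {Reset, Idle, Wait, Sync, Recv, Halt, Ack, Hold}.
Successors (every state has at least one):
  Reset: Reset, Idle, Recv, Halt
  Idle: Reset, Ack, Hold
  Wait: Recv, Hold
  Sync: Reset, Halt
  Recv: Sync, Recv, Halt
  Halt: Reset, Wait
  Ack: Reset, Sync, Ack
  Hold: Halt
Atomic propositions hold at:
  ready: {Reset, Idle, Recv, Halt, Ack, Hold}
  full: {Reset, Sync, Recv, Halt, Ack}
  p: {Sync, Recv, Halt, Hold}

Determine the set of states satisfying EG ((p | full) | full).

Sat(p | full) = {Reset, Sync, Recv, Halt, Ack, Hold}
Sat((p | full) | full) = {Reset, Sync, Recv, Halt, Ack, Hold}
EG ((p | full) | full): greatest fixpoint, start Z0 = {Reset, Sync, Recv, Halt, Ack, Hold}, keep only states in Sat with some successor in Z. Already a fixed point.
Sat(EG ((p | full) | full)) = {Reset, Sync, Recv, Halt, Ack, Hold}

{Reset, Sync, Recv, Halt, Ack, Hold}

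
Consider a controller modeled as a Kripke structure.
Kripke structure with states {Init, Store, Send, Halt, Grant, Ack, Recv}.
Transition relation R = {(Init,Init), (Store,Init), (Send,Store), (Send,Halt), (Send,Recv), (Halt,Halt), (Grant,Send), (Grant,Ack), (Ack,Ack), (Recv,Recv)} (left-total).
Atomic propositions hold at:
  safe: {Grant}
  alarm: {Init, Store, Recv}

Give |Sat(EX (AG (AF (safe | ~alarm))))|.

4

Sat(~alarm) = {Send, Halt, Grant, Ack}
Sat(safe | ~alarm) = {Send, Halt, Grant, Ack}
AF (safe | ~alarm): least fixpoint, start Z0 = {Send, Halt, Grant, Ack}, add states with every successor in Z. Already a fixed point.
Sat(AF (safe | ~alarm)) = {Send, Halt, Grant, Ack}
AG (AF (safe | ~alarm)): greatest fixpoint, start Z0 = {Send, Halt, Grant, Ack}, keep only states in Sat with every successor in Z. Z1 = {Halt, Grant, Ack}; Z2 = {Halt, Ack}; fixed.
Sat(AG (AF (safe | ~alarm))) = {Halt, Ack}
Sat(EX (AG (AF (safe | ~alarm)))) = {s : some successor in {Halt, Ack}} = {Send, Halt, Grant, Ack}
|Sat(EX (AG (AF (safe | ~alarm))))| = |{Send, Halt, Grant, Ack}| = 4.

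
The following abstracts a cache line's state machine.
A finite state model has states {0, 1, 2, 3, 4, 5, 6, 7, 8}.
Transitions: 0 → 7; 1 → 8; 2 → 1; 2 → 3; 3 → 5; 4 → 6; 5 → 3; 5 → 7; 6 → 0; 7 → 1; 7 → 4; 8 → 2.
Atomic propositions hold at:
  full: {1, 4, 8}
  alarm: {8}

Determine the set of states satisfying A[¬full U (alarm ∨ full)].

Sat(¬full) = {0, 2, 3, 5, 6, 7}
Sat(alarm ∨ full) = {1, 4, 8}
A[¬full U (alarm ∨ full)]: least fixpoint, start Z0 = Sat((alarm ∨ full)) = {1, 4, 8}, add states in Sat(¬full) with every successor in Z. Z1 = {1, 4, 7, 8}; Z2 = {0, 1, 4, 7, 8}; Z3 = {0, 1, 4, 6, 7, 8}; fixed.
Sat(A[¬full U (alarm ∨ full)]) = {0, 1, 4, 6, 7, 8}

{0, 1, 4, 6, 7, 8}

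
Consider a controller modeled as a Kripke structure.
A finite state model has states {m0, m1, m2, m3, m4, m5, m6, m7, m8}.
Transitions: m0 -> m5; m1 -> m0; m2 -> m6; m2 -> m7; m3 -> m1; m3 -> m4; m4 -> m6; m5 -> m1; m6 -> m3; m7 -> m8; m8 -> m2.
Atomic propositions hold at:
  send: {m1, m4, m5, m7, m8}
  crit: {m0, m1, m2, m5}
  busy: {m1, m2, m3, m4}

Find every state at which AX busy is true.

{m3, m5, m6, m8}

Sat(AX busy) = {s : every successor in {m1, m2, m3, m4}} = {m3, m5, m6, m8}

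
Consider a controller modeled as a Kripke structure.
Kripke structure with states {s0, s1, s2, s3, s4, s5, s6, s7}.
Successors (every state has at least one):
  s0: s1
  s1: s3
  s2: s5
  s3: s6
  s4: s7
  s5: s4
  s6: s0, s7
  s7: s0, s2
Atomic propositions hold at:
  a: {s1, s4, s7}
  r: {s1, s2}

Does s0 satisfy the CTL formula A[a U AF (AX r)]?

Sat(AX r) = {s : every successor in {s1, s2}} = {s0}
AF (AX r): least fixpoint, start Z0 = {s0}, add states with every successor in Z. Already a fixed point.
Sat(AF (AX r)) = {s0}
A[a U AF (AX r)]: least fixpoint, start Z0 = Sat(AF (AX r)) = {s0}, add states in Sat(a) with every successor in Z. Already a fixed point.
Sat(A[a U AF (AX r)]) = {s0}
s0 ∈ Sat(A[a U AF (AX r)]) = {s0}, so the formula holds at s0.

Yes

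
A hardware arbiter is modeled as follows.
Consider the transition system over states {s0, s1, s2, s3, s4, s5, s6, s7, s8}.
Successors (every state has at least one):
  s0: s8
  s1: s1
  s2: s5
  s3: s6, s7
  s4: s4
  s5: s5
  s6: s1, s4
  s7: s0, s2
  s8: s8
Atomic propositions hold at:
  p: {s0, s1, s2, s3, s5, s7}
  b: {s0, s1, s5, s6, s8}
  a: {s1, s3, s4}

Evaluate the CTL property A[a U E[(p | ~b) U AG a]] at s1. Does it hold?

Sat(~b) = {s2, s3, s4, s7}
Sat(p | ~b) = {s0, s1, s2, s3, s4, s5, s7}
AG a: greatest fixpoint, start Z0 = {s1, s3, s4}, keep only states in Sat with every successor in Z. Z1 = {s1, s4}; fixed.
Sat(AG a) = {s1, s4}
E[(p | ~b) U AG a]: least fixpoint, start Z0 = Sat(AG a) = {s1, s4}, add states in Sat(p | ~b) with some successor in Z. Already a fixed point.
Sat(E[(p | ~b) U AG a]) = {s1, s4}
A[a U E[(p | ~b) U AG a]]: least fixpoint, start Z0 = Sat(E[(p | ~b) U AG a]) = {s1, s4}, add states in Sat(a) with every successor in Z. Already a fixed point.
Sat(A[a U E[(p | ~b) U AG a]]) = {s1, s4}
s1 ∈ Sat(A[a U E[(p | ~b) U AG a]]) = {s1, s4}, so the formula holds at s1.

Yes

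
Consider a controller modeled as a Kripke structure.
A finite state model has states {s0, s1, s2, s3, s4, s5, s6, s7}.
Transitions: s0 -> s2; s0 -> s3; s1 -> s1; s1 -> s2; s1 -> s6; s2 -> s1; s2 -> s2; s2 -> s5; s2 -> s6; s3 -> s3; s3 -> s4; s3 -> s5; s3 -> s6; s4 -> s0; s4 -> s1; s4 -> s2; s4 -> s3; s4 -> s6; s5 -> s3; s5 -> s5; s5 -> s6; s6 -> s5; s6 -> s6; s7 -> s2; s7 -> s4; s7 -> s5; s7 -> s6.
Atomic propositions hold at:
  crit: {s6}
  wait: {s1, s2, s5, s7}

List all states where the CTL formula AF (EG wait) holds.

EG wait: greatest fixpoint, start Z0 = {s1, s2, s5, s7}, keep only states in Sat with some successor in Z. Already a fixed point.
Sat(EG wait) = {s1, s2, s5, s7}
AF (EG wait): least fixpoint, start Z0 = {s1, s2, s5, s7}, add states with every successor in Z. Already a fixed point.
Sat(AF (EG wait)) = {s1, s2, s5, s7}

{s1, s2, s5, s7}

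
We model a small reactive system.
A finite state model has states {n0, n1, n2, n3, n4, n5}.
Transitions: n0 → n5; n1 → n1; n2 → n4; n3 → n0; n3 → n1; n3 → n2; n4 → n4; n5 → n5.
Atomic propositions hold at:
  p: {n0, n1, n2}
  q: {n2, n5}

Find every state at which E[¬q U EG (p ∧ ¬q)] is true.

{n1, n3}

Sat(¬q) = {n0, n1, n3, n4}
Sat(p ∧ ¬q) = {n0, n1}
EG (p ∧ ¬q): greatest fixpoint, start Z0 = {n0, n1}, keep only states in Sat with some successor in Z. Z1 = {n1}; fixed.
Sat(EG (p ∧ ¬q)) = {n1}
E[¬q U EG (p ∧ ¬q)]: least fixpoint, start Z0 = Sat(EG (p ∧ ¬q)) = {n1}, add states in Sat(¬q) with some successor in Z. Z1 = {n1, n3}; fixed.
Sat(E[¬q U EG (p ∧ ¬q)]) = {n1, n3}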